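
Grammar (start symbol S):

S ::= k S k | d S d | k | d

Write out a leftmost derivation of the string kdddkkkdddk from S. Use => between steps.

S=>kSk=>kdSdk=>kddSddk=>kdddSdddk=>kdddkSkdddk=>kdddkkkdddk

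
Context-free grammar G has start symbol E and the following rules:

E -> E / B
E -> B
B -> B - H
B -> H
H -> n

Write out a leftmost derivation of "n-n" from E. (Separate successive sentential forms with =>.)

E => B => B-H => H-H => n-H => n-n

E => B   [E -> B]
B => B-H   [B -> B - H]
B-H => H-H   [B -> H]
H-H => n-H   [H -> n]
n-H => n-n   [H -> n]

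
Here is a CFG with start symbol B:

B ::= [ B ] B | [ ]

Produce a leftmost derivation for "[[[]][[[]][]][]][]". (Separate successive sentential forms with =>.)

B => [B]B   [B ::= [ B ] B]
[B]B => [[B]B]B   [B ::= [ B ] B]
[[B]B]B => [[[]]B]B   [B ::= [ ]]
[[[]]B]B => [[[]][B]B]B   [B ::= [ B ] B]
[[[]][B]B]B => [[[]][[B]B]B]B   [B ::= [ B ] B]
[[[]][[B]B]B]B => [[[]][[[]]B]B]B   [B ::= [ ]]
[[[]][[[]]B]B]B => [[[]][[[]][]]B]B   [B ::= [ ]]
[[[]][[[]][]]B]B => [[[]][[[]][]][]]B   [B ::= [ ]]
[[[]][[[]][]][]]B => [[[]][[[]][]][]][]   [B ::= [ ]]

B => [B]B => [[B]B]B => [[[]]B]B => [[[]][B]B]B => [[[]][[B]B]B]B => [[[]][[[]]B]B]B => [[[]][[[]][]]B]B => [[[]][[[]][]][]]B => [[[]][[[]][]][]][]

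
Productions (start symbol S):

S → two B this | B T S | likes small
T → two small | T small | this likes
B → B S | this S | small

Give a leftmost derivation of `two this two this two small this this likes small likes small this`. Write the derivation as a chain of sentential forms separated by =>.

S => two B this => two B S this => two B S S this => two this S S S this => two this two B this S S this => two this two this S this S S this => two this two this two B this this S S this => two this two this two small this this S S this => two this two this two small this this likes small S this => two this two this two small this this likes small likes small this

S => two B this   [S → two B this]
two B this => two B S this   [B → B S]
two B S this => two B S S this   [B → B S]
two B S S this => two this S S S this   [B → this S]
two this S S S this => two this two B this S S this   [S → two B this]
two this two B this S S this => two this two this S this S S this   [B → this S]
two this two this S this S S this => two this two this two B this this S S this   [S → two B this]
two this two this two B this this S S this => two this two this two small this this S S this   [B → small]
two this two this two small this this S S this => two this two this two small this this likes small S this   [S → likes small]
two this two this two small this this likes small S this => two this two this two small this this likes small likes small this   [S → likes small]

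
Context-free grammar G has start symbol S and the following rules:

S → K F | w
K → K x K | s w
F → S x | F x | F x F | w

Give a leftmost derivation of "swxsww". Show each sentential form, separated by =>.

S => KF   [S → K F]
KF => KxKF   [K → K x K]
KxKF => swxKF   [K → s w]
swxKF => swxswF   [K → s w]
swxswF => swxsww   [F → w]

S => KF => KxKF => swxKF => swxswF => swxsww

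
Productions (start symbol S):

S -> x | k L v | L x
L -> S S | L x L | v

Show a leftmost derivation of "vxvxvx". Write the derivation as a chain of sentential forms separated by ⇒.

S ⇒ Lx   [S -> L x]
Lx ⇒ LxLx   [L -> L x L]
LxLx ⇒ LxLxLx   [L -> L x L]
LxLxLx ⇒ vxLxLx   [L -> v]
vxLxLx ⇒ vxvxLx   [L -> v]
vxvxLx ⇒ vxvxvx   [L -> v]

S ⇒ Lx ⇒ LxLx ⇒ LxLxLx ⇒ vxLxLx ⇒ vxvxLx ⇒ vxvxvx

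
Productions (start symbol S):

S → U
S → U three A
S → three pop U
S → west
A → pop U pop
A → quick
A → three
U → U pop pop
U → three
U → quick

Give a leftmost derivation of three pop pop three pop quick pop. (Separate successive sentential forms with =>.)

S => U three A => U pop pop three A => three pop pop three A => three pop pop three pop U pop => three pop pop three pop quick pop

S => U three A   [S → U three A]
U three A => U pop pop three A   [U → U pop pop]
U pop pop three A => three pop pop three A   [U → three]
three pop pop three A => three pop pop three pop U pop   [A → pop U pop]
three pop pop three pop U pop => three pop pop three pop quick pop   [U → quick]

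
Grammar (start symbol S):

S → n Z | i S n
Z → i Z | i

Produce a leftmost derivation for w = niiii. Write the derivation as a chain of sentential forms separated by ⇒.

S ⇒ nZ ⇒ niZ ⇒ niiZ ⇒ niiiZ ⇒ niiii

S ⇒ nZ   [S → n Z]
nZ ⇒ niZ   [Z → i Z]
niZ ⇒ niiZ   [Z → i Z]
niiZ ⇒ niiiZ   [Z → i Z]
niiiZ ⇒ niiii   [Z → i]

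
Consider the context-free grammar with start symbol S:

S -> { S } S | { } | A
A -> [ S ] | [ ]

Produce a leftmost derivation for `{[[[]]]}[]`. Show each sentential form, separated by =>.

S => {S}S => {A}S => {[S]}S => {[A]}S => {[[S]]}S => {[[A]]}S => {[[[]]]}S => {[[[]]]}A => {[[[]]]}[]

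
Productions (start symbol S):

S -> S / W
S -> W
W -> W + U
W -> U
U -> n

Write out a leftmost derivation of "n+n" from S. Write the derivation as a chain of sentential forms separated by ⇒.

S⇒W⇒W+U⇒U+U⇒n+U⇒n+n

S ⇒ W   [S -> W]
W ⇒ W+U   [W -> W + U]
W+U ⇒ U+U   [W -> U]
U+U ⇒ n+U   [U -> n]
n+U ⇒ n+n   [U -> n]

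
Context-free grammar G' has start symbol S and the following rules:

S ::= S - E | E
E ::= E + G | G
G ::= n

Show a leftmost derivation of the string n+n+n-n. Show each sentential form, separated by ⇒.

S ⇒ S-E   [S ::= S - E]
S-E ⇒ E-E   [S ::= E]
E-E ⇒ E+G-E   [E ::= E + G]
E+G-E ⇒ E+G+G-E   [E ::= E + G]
E+G+G-E ⇒ G+G+G-E   [E ::= G]
G+G+G-E ⇒ n+G+G-E   [G ::= n]
n+G+G-E ⇒ n+n+G-E   [G ::= n]
n+n+G-E ⇒ n+n+n-E   [G ::= n]
n+n+n-E ⇒ n+n+n-G   [E ::= G]
n+n+n-G ⇒ n+n+n-n   [G ::= n]

S ⇒ S-E ⇒ E-E ⇒ E+G-E ⇒ E+G+G-E ⇒ G+G+G-E ⇒ n+G+G-E ⇒ n+n+G-E ⇒ n+n+n-E ⇒ n+n+n-G ⇒ n+n+n-n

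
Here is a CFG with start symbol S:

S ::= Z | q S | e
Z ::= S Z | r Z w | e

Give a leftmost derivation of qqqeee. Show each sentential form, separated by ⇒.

S ⇒ qS ⇒ qqS ⇒ qqqS ⇒ qqqZ ⇒ qqqSZ ⇒ qqqZZ ⇒ qqqeZ ⇒ qqqeSZ ⇒ qqqeeZ ⇒ qqqeee

S ⇒ qS   [S ::= q S]
qS ⇒ qqS   [S ::= q S]
qqS ⇒ qqqS   [S ::= q S]
qqqS ⇒ qqqZ   [S ::= Z]
qqqZ ⇒ qqqSZ   [Z ::= S Z]
qqqSZ ⇒ qqqZZ   [S ::= Z]
qqqZZ ⇒ qqqeZ   [Z ::= e]
qqqeZ ⇒ qqqeSZ   [Z ::= S Z]
qqqeSZ ⇒ qqqeeZ   [S ::= e]
qqqeeZ ⇒ qqqeee   [Z ::= e]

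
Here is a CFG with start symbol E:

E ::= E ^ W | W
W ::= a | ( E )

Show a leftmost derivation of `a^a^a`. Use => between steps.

E => E^W   [E ::= E ^ W]
E^W => E^W^W   [E ::= E ^ W]
E^W^W => W^W^W   [E ::= W]
W^W^W => a^W^W   [W ::= a]
a^W^W => a^a^W   [W ::= a]
a^a^W => a^a^a   [W ::= a]

E=>E^W=>E^W^W=>W^W^W=>a^W^W=>a^a^W=>a^a^a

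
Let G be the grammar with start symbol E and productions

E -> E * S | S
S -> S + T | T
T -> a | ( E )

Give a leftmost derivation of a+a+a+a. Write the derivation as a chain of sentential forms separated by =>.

E=>S=>S+T=>S+T+T=>S+T+T+T=>T+T+T+T=>a+T+T+T=>a+a+T+T=>a+a+a+T=>a+a+a+a

E => S   [E -> S]
S => S+T   [S -> S + T]
S+T => S+T+T   [S -> S + T]
S+T+T => S+T+T+T   [S -> S + T]
S+T+T+T => T+T+T+T   [S -> T]
T+T+T+T => a+T+T+T   [T -> a]
a+T+T+T => a+a+T+T   [T -> a]
a+a+T+T => a+a+a+T   [T -> a]
a+a+a+T => a+a+a+a   [T -> a]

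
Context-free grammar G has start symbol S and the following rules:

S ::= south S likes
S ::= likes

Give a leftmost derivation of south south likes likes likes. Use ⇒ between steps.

S ⇒ south S likes ⇒ south south S likes likes ⇒ south south likes likes likes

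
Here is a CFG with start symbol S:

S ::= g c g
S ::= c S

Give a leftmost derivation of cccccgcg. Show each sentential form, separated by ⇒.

S ⇒ cS ⇒ ccS ⇒ cccS ⇒ ccccS ⇒ cccccS ⇒ cccccgcg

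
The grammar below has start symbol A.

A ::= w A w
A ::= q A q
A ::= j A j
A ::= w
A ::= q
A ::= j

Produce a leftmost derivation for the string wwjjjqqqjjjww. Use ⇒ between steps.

A⇒wAw⇒wwAww⇒wwjAjww⇒wwjjAjjww⇒wwjjjAjjjww⇒wwjjjqAqjjjww⇒wwjjjqqqjjjww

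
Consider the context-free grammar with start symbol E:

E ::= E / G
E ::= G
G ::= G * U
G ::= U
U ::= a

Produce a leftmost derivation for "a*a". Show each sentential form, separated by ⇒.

E⇒G⇒G*U⇒U*U⇒a*U⇒a*a

E ⇒ G   [E ::= G]
G ⇒ G*U   [G ::= G * U]
G*U ⇒ U*U   [G ::= U]
U*U ⇒ a*U   [U ::= a]
a*U ⇒ a*a   [U ::= a]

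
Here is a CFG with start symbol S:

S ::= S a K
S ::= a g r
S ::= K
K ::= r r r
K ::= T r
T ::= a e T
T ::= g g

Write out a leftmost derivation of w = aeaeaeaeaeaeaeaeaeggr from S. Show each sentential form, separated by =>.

S=>K=>Tr=>aeTr=>aeaeTr=>aeaeaeTr=>aeaeaeaeTr=>aeaeaeaeaeTr=>aeaeaeaeaeaeTr=>aeaeaeaeaeaeaeTr=>aeaeaeaeaeaeaeaeTr=>aeaeaeaeaeaeaeaeaeTr=>aeaeaeaeaeaeaeaeaeggr

S => K   [S ::= K]
K => Tr   [K ::= T r]
Tr => aeTr   [T ::= a e T]
aeTr => aeaeTr   [T ::= a e T]
aeaeTr => aeaeaeTr   [T ::= a e T]
aeaeaeTr => aeaeaeaeTr   [T ::= a e T]
aeaeaeaeTr => aeaeaeaeaeTr   [T ::= a e T]
aeaeaeaeaeTr => aeaeaeaeaeaeTr   [T ::= a e T]
aeaeaeaeaeaeTr => aeaeaeaeaeaeaeTr   [T ::= a e T]
aeaeaeaeaeaeaeTr => aeaeaeaeaeaeaeaeTr   [T ::= a e T]
aeaeaeaeaeaeaeaeTr => aeaeaeaeaeaeaeaeaeTr   [T ::= a e T]
aeaeaeaeaeaeaeaeaeTr => aeaeaeaeaeaeaeaeaeggr   [T ::= g g]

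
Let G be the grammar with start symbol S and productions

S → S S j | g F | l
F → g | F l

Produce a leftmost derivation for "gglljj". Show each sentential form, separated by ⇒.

S ⇒ SSj   [S → S S j]
SSj ⇒ gFSj   [S → g F]
gFSj ⇒ ggSj   [F → g]
ggSj ⇒ ggSSjj   [S → S S j]
ggSSjj ⇒ gglSjj   [S → l]
gglSjj ⇒ gglljj   [S → l]

S ⇒ SSj ⇒ gFSj ⇒ ggSj ⇒ ggSSjj ⇒ gglSjj ⇒ gglljj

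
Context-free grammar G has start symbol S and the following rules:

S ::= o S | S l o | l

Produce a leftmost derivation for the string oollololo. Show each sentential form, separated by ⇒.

S ⇒ Slo   [S ::= S l o]
Slo ⇒ Slolo   [S ::= S l o]
Slolo ⇒ oSlolo   [S ::= o S]
oSlolo ⇒ ooSlolo   [S ::= o S]
ooSlolo ⇒ ooSlololo   [S ::= S l o]
ooSlololo ⇒ oollololo   [S ::= l]

S⇒Slo⇒Slolo⇒oSlolo⇒ooSlolo⇒ooSlololo⇒oollololo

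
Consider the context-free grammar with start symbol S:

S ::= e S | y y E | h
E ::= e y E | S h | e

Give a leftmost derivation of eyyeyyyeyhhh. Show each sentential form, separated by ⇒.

S⇒eS⇒eyyE⇒eyyeyE⇒eyyeySh⇒eyyeyyyEh⇒eyyeyyyeyEh⇒eyyeyyyeyShh⇒eyyeyyyeyhhh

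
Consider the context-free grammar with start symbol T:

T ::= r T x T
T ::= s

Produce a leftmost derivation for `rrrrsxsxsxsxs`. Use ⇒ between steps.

T ⇒ rTxT ⇒ rrTxTxT ⇒ rrrTxTxTxT ⇒ rrrrTxTxTxTxT ⇒ rrrrsxTxTxTxT ⇒ rrrrsxsxTxTxT ⇒ rrrrsxsxsxTxT ⇒ rrrrsxsxsxsxT ⇒ rrrrsxsxsxsxs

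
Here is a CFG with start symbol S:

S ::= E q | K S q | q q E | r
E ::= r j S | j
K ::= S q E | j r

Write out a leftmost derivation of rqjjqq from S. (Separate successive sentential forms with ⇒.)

S ⇒ KSq ⇒ SqESq ⇒ rqESq ⇒ rqjSq ⇒ rqjEqq ⇒ rqjjqq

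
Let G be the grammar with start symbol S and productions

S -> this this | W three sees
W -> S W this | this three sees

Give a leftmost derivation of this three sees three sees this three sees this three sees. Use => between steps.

S => W three sees   [S -> W three sees]
W three sees => S W this three sees   [W -> S W this]
S W this three sees => W three sees W this three sees   [S -> W three sees]
W three sees W this three sees => this three sees three sees W this three sees   [W -> this three sees]
this three sees three sees W this three sees => this three sees three sees this three sees this three sees   [W -> this three sees]

S => W three sees => S W this three sees => W three sees W this three sees => this three sees three sees W this three sees => this three sees three sees this three sees this three sees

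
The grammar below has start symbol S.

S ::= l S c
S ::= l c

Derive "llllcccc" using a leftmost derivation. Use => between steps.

S => lSc   [S ::= l S c]
lSc => llScc   [S ::= l S c]
llScc => lllSccc   [S ::= l S c]
lllSccc => llllcccc   [S ::= l c]

S => lSc => llScc => lllSccc => llllcccc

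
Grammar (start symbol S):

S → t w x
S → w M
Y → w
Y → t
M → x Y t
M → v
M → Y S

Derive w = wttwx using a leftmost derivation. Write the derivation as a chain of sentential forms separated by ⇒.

S ⇒ wM ⇒ wYS ⇒ wtS ⇒ wttwx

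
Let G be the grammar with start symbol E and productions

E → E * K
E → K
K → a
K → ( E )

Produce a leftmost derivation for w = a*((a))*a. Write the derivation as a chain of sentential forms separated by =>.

E=>E*K=>E*K*K=>K*K*K=>a*K*K=>a*(E)*K=>a*(K)*K=>a*((E))*K=>a*((K))*K=>a*((a))*K=>a*((a))*a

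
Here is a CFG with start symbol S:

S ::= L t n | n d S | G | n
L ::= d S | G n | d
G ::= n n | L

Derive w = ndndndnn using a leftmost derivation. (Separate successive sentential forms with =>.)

S => ndS   [S ::= n d S]
ndS => ndndS   [S ::= n d S]
ndndS => ndndndS   [S ::= n d S]
ndndndS => ndndndG   [S ::= G]
ndndndG => ndndndnn   [G ::= n n]

S => ndS => ndndS => ndndndS => ndndndG => ndndndnn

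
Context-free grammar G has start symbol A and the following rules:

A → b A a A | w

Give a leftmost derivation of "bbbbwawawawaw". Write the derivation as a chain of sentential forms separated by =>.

A => bAaA => bbAaAaA => bbbAaAaAaA => bbbbAaAaAaAaA => bbbbwaAaAaAaA => bbbbwawaAaAaA => bbbbwawawaAaA => bbbbwawawawaA => bbbbwawawawaw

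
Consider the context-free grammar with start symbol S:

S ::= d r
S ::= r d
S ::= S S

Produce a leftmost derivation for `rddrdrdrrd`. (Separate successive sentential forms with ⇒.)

S ⇒ SS   [S ::= S S]
SS ⇒ SSS   [S ::= S S]
SSS ⇒ SSSS   [S ::= S S]
SSSS ⇒ rdSSS   [S ::= r d]
rdSSS ⇒ rdSSSS   [S ::= S S]
rdSSSS ⇒ rddrSSS   [S ::= d r]
rddrSSS ⇒ rddrdrSS   [S ::= d r]
rddrdrSS ⇒ rddrdrdrS   [S ::= d r]
rddrdrdrS ⇒ rddrdrdrrd   [S ::= r d]

S ⇒ SS ⇒ SSS ⇒ SSSS ⇒ rdSSS ⇒ rdSSSS ⇒ rddrSSS ⇒ rddrdrSS ⇒ rddrdrdrS ⇒ rddrdrdrrd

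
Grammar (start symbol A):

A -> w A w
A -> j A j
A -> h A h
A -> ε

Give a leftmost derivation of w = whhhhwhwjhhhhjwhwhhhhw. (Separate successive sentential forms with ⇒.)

A ⇒ wAw ⇒ whAhw ⇒ whhAhhw ⇒ whhhAhhhw ⇒ whhhhAhhhhw ⇒ whhhhwAwhhhhw ⇒ whhhhwhAhwhhhhw ⇒ whhhhwhwAwhwhhhhw ⇒ whhhhwhwjAjwhwhhhhw ⇒ whhhhwhwjhAhjwhwhhhhw ⇒ whhhhwhwjhhAhhjwhwhhhhw ⇒ whhhhwhwjhhhhjwhwhhhhw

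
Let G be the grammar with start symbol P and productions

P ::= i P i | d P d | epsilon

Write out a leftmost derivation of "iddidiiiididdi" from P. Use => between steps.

P => iPi   [P ::= i P i]
iPi => idPdi   [P ::= d P d]
idPdi => iddPddi   [P ::= d P d]
iddPddi => iddiPiddi   [P ::= i P i]
iddiPiddi => iddidPdiddi   [P ::= d P d]
iddidPdiddi => iddidiPididdi   [P ::= i P i]
iddidiPididdi => iddidiiPiididdi   [P ::= i P i]
iddidiiPiididdi => iddidiiiididdi   [P ::= epsilon]

P => iPi => idPdi => iddPddi => iddiPiddi => iddidPdiddi => iddidiPididdi => iddidiiPiididdi => iddidiiiididdi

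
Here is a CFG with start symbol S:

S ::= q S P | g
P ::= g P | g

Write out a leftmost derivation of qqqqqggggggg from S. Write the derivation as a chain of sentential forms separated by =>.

S=>qSP=>qqSPP=>qqqSPPP=>qqqqSPPPP=>qqqqqSPPPPP=>qqqqqgPPPPP=>qqqqqggPPPPP=>qqqqqgggPPPP=>qqqqqggggPPP=>qqqqqgggggPP=>qqqqqggggggP=>qqqqqggggggg

S => qSP   [S ::= q S P]
qSP => qqSPP   [S ::= q S P]
qqSPP => qqqSPPP   [S ::= q S P]
qqqSPPP => qqqqSPPPP   [S ::= q S P]
qqqqSPPPP => qqqqqSPPPPP   [S ::= q S P]
qqqqqSPPPPP => qqqqqgPPPPP   [S ::= g]
qqqqqgPPPPP => qqqqqggPPPPP   [P ::= g P]
qqqqqggPPPPP => qqqqqgggPPPP   [P ::= g]
qqqqqgggPPPP => qqqqqggggPPP   [P ::= g]
qqqqqggggPPP => qqqqqgggggPP   [P ::= g]
qqqqqgggggPP => qqqqqggggggP   [P ::= g]
qqqqqggggggP => qqqqqggggggg   [P ::= g]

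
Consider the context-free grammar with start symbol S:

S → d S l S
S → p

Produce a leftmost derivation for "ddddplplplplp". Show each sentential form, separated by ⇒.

S ⇒ dSlS ⇒ ddSlSlS ⇒ dddSlSlSlS ⇒ ddddSlSlSlSlS ⇒ ddddplSlSlSlS ⇒ ddddplplSlSlS ⇒ ddddplplplSlS ⇒ ddddplplplplS ⇒ ddddplplplplp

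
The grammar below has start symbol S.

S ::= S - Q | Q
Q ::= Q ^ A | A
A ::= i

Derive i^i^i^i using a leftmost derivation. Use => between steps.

S=>Q=>Q^A=>Q^A^A=>Q^A^A^A=>A^A^A^A=>i^A^A^A=>i^i^A^A=>i^i^i^A=>i^i^i^i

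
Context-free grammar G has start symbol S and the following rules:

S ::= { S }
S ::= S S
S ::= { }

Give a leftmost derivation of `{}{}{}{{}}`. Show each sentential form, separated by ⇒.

S ⇒ SS ⇒ {}S ⇒ {}SS ⇒ {}SSS ⇒ {}{}SS ⇒ {}{}{}S ⇒ {}{}{}{S} ⇒ {}{}{}{{}}

S ⇒ SS   [S ::= S S]
SS ⇒ {}S   [S ::= { }]
{}S ⇒ {}SS   [S ::= S S]
{}SS ⇒ {}SSS   [S ::= S S]
{}SSS ⇒ {}{}SS   [S ::= { }]
{}{}SS ⇒ {}{}{}S   [S ::= { }]
{}{}{}S ⇒ {}{}{}{S}   [S ::= { S }]
{}{}{}{S} ⇒ {}{}{}{{}}   [S ::= { }]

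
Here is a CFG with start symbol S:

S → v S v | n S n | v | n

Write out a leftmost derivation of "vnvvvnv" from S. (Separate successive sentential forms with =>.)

S=>vSv=>vnSnv=>vnvSvnv=>vnvvvnv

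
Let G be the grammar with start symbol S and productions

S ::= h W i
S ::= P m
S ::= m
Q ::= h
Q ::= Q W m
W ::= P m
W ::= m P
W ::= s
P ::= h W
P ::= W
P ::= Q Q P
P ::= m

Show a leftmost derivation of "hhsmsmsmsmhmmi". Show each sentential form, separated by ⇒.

S⇒hWi⇒hPmi⇒hQQPmi⇒hQWmQPmi⇒hQWmWmQPmi⇒hQWmWmWmQPmi⇒hQWmWmWmWmQPmi⇒hhWmWmWmWmQPmi⇒hhsmWmWmWmQPmi⇒hhsmsmWmWmQPmi⇒hhsmsmsmWmQPmi⇒hhsmsmsmsmQPmi⇒hhsmsmsmsmhPmi⇒hhsmsmsmsmhmmi

S ⇒ hWi   [S ::= h W i]
hWi ⇒ hPmi   [W ::= P m]
hPmi ⇒ hQQPmi   [P ::= Q Q P]
hQQPmi ⇒ hQWmQPmi   [Q ::= Q W m]
hQWmQPmi ⇒ hQWmWmQPmi   [Q ::= Q W m]
hQWmWmQPmi ⇒ hQWmWmWmQPmi   [Q ::= Q W m]
hQWmWmWmQPmi ⇒ hQWmWmWmWmQPmi   [Q ::= Q W m]
hQWmWmWmWmQPmi ⇒ hhWmWmWmWmQPmi   [Q ::= h]
hhWmWmWmWmQPmi ⇒ hhsmWmWmWmQPmi   [W ::= s]
hhsmWmWmWmQPmi ⇒ hhsmsmWmWmQPmi   [W ::= s]
hhsmsmWmWmQPmi ⇒ hhsmsmsmWmQPmi   [W ::= s]
hhsmsmsmWmQPmi ⇒ hhsmsmsmsmQPmi   [W ::= s]
hhsmsmsmsmQPmi ⇒ hhsmsmsmsmhPmi   [Q ::= h]
hhsmsmsmsmhPmi ⇒ hhsmsmsmsmhmmi   [P ::= m]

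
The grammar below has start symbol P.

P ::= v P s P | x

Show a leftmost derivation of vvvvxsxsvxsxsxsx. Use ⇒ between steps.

P ⇒ vPsP ⇒ vvPsPsP ⇒ vvvPsPsPsP ⇒ vvvvPsPsPsPsP ⇒ vvvvxsPsPsPsP ⇒ vvvvxsxsPsPsP ⇒ vvvvxsxsvPsPsPsP ⇒ vvvvxsxsvxsPsPsP ⇒ vvvvxsxsvxsxsPsP ⇒ vvvvxsxsvxsxsxsP ⇒ vvvvxsxsvxsxsxsx

P ⇒ vPsP   [P ::= v P s P]
vPsP ⇒ vvPsPsP   [P ::= v P s P]
vvPsPsP ⇒ vvvPsPsPsP   [P ::= v P s P]
vvvPsPsPsP ⇒ vvvvPsPsPsPsP   [P ::= v P s P]
vvvvPsPsPsPsP ⇒ vvvvxsPsPsPsP   [P ::= x]
vvvvxsPsPsPsP ⇒ vvvvxsxsPsPsP   [P ::= x]
vvvvxsxsPsPsP ⇒ vvvvxsxsvPsPsPsP   [P ::= v P s P]
vvvvxsxsvPsPsPsP ⇒ vvvvxsxsvxsPsPsP   [P ::= x]
vvvvxsxsvxsPsPsP ⇒ vvvvxsxsvxsxsPsP   [P ::= x]
vvvvxsxsvxsxsPsP ⇒ vvvvxsxsvxsxsxsP   [P ::= x]
vvvvxsxsvxsxsxsP ⇒ vvvvxsxsvxsxsxsx   [P ::= x]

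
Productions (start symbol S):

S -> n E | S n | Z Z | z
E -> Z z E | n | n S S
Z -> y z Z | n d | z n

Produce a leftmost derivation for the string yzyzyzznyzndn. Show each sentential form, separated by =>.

S => Sn => ZZn => yzZZn => yzyzZZn => yzyzyzZZn => yzyzyzznZn => yzyzyzznyzZn => yzyzyzznyzndn

S => Sn   [S -> S n]
Sn => ZZn   [S -> Z Z]
ZZn => yzZZn   [Z -> y z Z]
yzZZn => yzyzZZn   [Z -> y z Z]
yzyzZZn => yzyzyzZZn   [Z -> y z Z]
yzyzyzZZn => yzyzyzznZn   [Z -> z n]
yzyzyzznZn => yzyzyzznyzZn   [Z -> y z Z]
yzyzyzznyzZn => yzyzyzznyzndn   [Z -> n d]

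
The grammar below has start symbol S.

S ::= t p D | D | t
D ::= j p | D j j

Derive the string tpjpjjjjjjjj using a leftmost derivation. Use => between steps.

S => tpD   [S ::= t p D]
tpD => tpDjj   [D ::= D j j]
tpDjj => tpDjjjj   [D ::= D j j]
tpDjjjj => tpDjjjjjj   [D ::= D j j]
tpDjjjjjj => tpDjjjjjjjj   [D ::= D j j]
tpDjjjjjjjj => tpjpjjjjjjjj   [D ::= j p]

S => tpD => tpDjj => tpDjjjj => tpDjjjjjj => tpDjjjjjjjj => tpjpjjjjjjjj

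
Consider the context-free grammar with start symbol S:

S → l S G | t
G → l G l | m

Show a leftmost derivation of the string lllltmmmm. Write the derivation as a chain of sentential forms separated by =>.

S => lSG   [S → l S G]
lSG => llSGG   [S → l S G]
llSGG => lllSGGG   [S → l S G]
lllSGGG => llllSGGGG   [S → l S G]
llllSGGGG => lllltGGGG   [S → t]
lllltGGGG => lllltmGGG   [G → m]
lllltmGGG => lllltmmGG   [G → m]
lllltmmGG => lllltmmmG   [G → m]
lllltmmmG => lllltmmmm   [G → m]

S => lSG => llSGG => lllSGGG => llllSGGGG => lllltGGGG => lllltmGGG => lllltmmGG => lllltmmmG => lllltmmmm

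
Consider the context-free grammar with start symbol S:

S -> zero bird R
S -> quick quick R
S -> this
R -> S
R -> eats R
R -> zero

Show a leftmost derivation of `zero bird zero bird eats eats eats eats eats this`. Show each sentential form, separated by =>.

S => zero bird R   [S -> zero bird R]
zero bird R => zero bird S   [R -> S]
zero bird S => zero bird zero bird R   [S -> zero bird R]
zero bird zero bird R => zero bird zero bird eats R   [R -> eats R]
zero bird zero bird eats R => zero bird zero bird eats eats R   [R -> eats R]
zero bird zero bird eats eats R => zero bird zero bird eats eats eats R   [R -> eats R]
zero bird zero bird eats eats eats R => zero bird zero bird eats eats eats eats R   [R -> eats R]
zero bird zero bird eats eats eats eats R => zero bird zero bird eats eats eats eats eats R   [R -> eats R]
zero bird zero bird eats eats eats eats eats R => zero bird zero bird eats eats eats eats eats S   [R -> S]
zero bird zero bird eats eats eats eats eats S => zero bird zero bird eats eats eats eats eats this   [S -> this]

S => zero bird R => zero bird S => zero bird zero bird R => zero bird zero bird eats R => zero bird zero bird eats eats R => zero bird zero bird eats eats eats R => zero bird zero bird eats eats eats eats R => zero bird zero bird eats eats eats eats eats R => zero bird zero bird eats eats eats eats eats S => zero bird zero bird eats eats eats eats eats this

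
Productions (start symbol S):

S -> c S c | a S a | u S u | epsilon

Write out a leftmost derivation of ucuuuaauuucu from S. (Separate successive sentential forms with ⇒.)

S ⇒ uSu ⇒ ucScu ⇒ ucuSucu ⇒ ucuuSuucu ⇒ ucuuuSuuucu ⇒ ucuuuaSauuucu ⇒ ucuuuaauuucu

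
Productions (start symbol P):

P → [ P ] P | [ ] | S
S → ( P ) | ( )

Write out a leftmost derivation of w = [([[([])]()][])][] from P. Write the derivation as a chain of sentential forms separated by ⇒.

P ⇒ [P]P ⇒ [S]P ⇒ [(P)]P ⇒ [([P]P)]P ⇒ [([[P]P]P)]P ⇒ [([[S]P]P)]P ⇒ [([[(P)]P]P)]P ⇒ [([[([])]P]P)]P ⇒ [([[([])]S]P)]P ⇒ [([[([])]()]P)]P ⇒ [([[([])]()][])]P ⇒ [([[([])]()][])][]

P ⇒ [P]P   [P → [ P ] P]
[P]P ⇒ [S]P   [P → S]
[S]P ⇒ [(P)]P   [S → ( P )]
[(P)]P ⇒ [([P]P)]P   [P → [ P ] P]
[([P]P)]P ⇒ [([[P]P]P)]P   [P → [ P ] P]
[([[P]P]P)]P ⇒ [([[S]P]P)]P   [P → S]
[([[S]P]P)]P ⇒ [([[(P)]P]P)]P   [S → ( P )]
[([[(P)]P]P)]P ⇒ [([[([])]P]P)]P   [P → [ ]]
[([[([])]P]P)]P ⇒ [([[([])]S]P)]P   [P → S]
[([[([])]S]P)]P ⇒ [([[([])]()]P)]P   [S → ( )]
[([[([])]()]P)]P ⇒ [([[([])]()][])]P   [P → [ ]]
[([[([])]()][])]P ⇒ [([[([])]()][])][]   [P → [ ]]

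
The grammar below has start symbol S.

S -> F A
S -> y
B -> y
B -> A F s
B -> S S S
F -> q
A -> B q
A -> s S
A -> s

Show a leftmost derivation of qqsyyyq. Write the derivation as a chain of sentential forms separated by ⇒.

S ⇒ FA ⇒ qA ⇒ qBq ⇒ qSSSq ⇒ qFASSq ⇒ qqASSq ⇒ qqsSSSq ⇒ qqsySSq ⇒ qqsyySq ⇒ qqsyyyq

S ⇒ FA   [S -> F A]
FA ⇒ qA   [F -> q]
qA ⇒ qBq   [A -> B q]
qBq ⇒ qSSSq   [B -> S S S]
qSSSq ⇒ qFASSq   [S -> F A]
qFASSq ⇒ qqASSq   [F -> q]
qqASSq ⇒ qqsSSSq   [A -> s S]
qqsSSSq ⇒ qqsySSq   [S -> y]
qqsySSq ⇒ qqsyySq   [S -> y]
qqsyySq ⇒ qqsyyyq   [S -> y]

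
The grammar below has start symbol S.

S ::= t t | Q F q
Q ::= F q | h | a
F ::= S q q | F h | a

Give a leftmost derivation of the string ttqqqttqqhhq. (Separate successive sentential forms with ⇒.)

S ⇒ QFq ⇒ FqFq ⇒ SqqqFq ⇒ ttqqqFq ⇒ ttqqqFhq ⇒ ttqqqFhhq ⇒ ttqqqSqqhhq ⇒ ttqqqttqqhhq

S ⇒ QFq   [S ::= Q F q]
QFq ⇒ FqFq   [Q ::= F q]
FqFq ⇒ SqqqFq   [F ::= S q q]
SqqqFq ⇒ ttqqqFq   [S ::= t t]
ttqqqFq ⇒ ttqqqFhq   [F ::= F h]
ttqqqFhq ⇒ ttqqqFhhq   [F ::= F h]
ttqqqFhhq ⇒ ttqqqSqqhhq   [F ::= S q q]
ttqqqSqqhhq ⇒ ttqqqttqqhhq   [S ::= t t]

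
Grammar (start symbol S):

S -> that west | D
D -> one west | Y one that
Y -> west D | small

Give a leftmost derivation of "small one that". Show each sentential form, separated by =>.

S => D => Y one that => small one that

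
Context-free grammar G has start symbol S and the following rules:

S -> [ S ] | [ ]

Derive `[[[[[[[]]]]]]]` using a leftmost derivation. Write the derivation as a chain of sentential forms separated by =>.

S => [S] => [[S]] => [[[S]]] => [[[[S]]]] => [[[[[S]]]]] => [[[[[[S]]]]]] => [[[[[[[]]]]]]]

S => [S]   [S -> [ S ]]
[S] => [[S]]   [S -> [ S ]]
[[S]] => [[[S]]]   [S -> [ S ]]
[[[S]]] => [[[[S]]]]   [S -> [ S ]]
[[[[S]]]] => [[[[[S]]]]]   [S -> [ S ]]
[[[[[S]]]]] => [[[[[[S]]]]]]   [S -> [ S ]]
[[[[[[S]]]]]] => [[[[[[[]]]]]]]   [S -> [ ]]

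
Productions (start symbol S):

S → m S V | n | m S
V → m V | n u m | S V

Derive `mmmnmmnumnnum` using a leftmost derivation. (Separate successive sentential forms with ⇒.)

S ⇒ mSV ⇒ mmSV ⇒ mmmSVV ⇒ mmmnVV ⇒ mmmnmVV ⇒ mmmnmmVV ⇒ mmmnmmnumV ⇒ mmmnmmnumSV ⇒ mmmnmmnumnV ⇒ mmmnmmnumnnum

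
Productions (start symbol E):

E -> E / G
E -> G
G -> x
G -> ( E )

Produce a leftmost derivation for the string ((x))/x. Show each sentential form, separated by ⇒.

E ⇒ E/G   [E -> E / G]
E/G ⇒ G/G   [E -> G]
G/G ⇒ (E)/G   [G -> ( E )]
(E)/G ⇒ (G)/G   [E -> G]
(G)/G ⇒ ((E))/G   [G -> ( E )]
((E))/G ⇒ ((G))/G   [E -> G]
((G))/G ⇒ ((x))/G   [G -> x]
((x))/G ⇒ ((x))/x   [G -> x]

E ⇒ E/G ⇒ G/G ⇒ (E)/G ⇒ (G)/G ⇒ ((E))/G ⇒ ((G))/G ⇒ ((x))/G ⇒ ((x))/x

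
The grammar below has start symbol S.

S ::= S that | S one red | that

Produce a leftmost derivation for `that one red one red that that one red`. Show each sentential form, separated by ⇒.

S ⇒ S one red ⇒ S that one red ⇒ S that that one red ⇒ S one red that that one red ⇒ S one red one red that that one red ⇒ that one red one red that that one red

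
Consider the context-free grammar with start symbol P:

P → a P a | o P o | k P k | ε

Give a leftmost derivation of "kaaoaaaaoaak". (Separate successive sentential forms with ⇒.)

P ⇒ kPk   [P → k P k]
kPk ⇒ kaPak   [P → a P a]
kaPak ⇒ kaaPaak   [P → a P a]
kaaPaak ⇒ kaaoPoaak   [P → o P o]
kaaoPoaak ⇒ kaaoaPaoaak   [P → a P a]
kaaoaPaoaak ⇒ kaaoaaPaaoaak   [P → a P a]
kaaoaaPaaoaak ⇒ kaaoaaaaoaak   [P → ε]

P⇒kPk⇒kaPak⇒kaaPaak⇒kaaoPoaak⇒kaaoaPaoaak⇒kaaoaaPaaoaak⇒kaaoaaaaoaak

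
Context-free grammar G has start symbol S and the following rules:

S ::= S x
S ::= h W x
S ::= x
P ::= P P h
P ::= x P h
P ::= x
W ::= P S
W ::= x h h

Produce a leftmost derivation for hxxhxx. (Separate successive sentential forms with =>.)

S => hWx => hPSx => hPPhSx => hxPhSx => hxxhSx => hxxhxx

S => hWx   [S ::= h W x]
hWx => hPSx   [W ::= P S]
hPSx => hPPhSx   [P ::= P P h]
hPPhSx => hxPhSx   [P ::= x]
hxPhSx => hxxhSx   [P ::= x]
hxxhSx => hxxhxx   [S ::= x]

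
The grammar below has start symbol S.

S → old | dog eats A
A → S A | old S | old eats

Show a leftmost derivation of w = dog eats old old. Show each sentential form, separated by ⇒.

S ⇒ dog eats A ⇒ dog eats old S ⇒ dog eats old old

S ⇒ dog eats A   [S → dog eats A]
dog eats A ⇒ dog eats old S   [A → old S]
dog eats old S ⇒ dog eats old old   [S → old]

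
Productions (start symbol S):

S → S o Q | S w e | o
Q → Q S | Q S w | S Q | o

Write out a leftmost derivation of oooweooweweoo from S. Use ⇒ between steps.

S ⇒ SoQ   [S → S o Q]
SoQ ⇒ ooQ   [S → o]
ooQ ⇒ ooQS   [Q → Q S]
ooQS ⇒ ooSQS   [Q → S Q]
ooSQS ⇒ ooSweQS   [S → S w e]
ooSweQS ⇒ ooSweweQS   [S → S w e]
ooSweweQS ⇒ ooSoQweweQS   [S → S o Q]
ooSoQweweQS ⇒ ooSweoQweweQS   [S → S w e]
ooSweoQweweQS ⇒ oooweoQweweQS   [S → o]
oooweoQweweQS ⇒ oooweooweweQS   [Q → o]
oooweooweweQS ⇒ oooweooweweoS   [Q → o]
oooweooweweoS ⇒ oooweooweweoo   [S → o]

S ⇒ SoQ ⇒ ooQ ⇒ ooQS ⇒ ooSQS ⇒ ooSweQS ⇒ ooSweweQS ⇒ ooSoQweweQS ⇒ ooSweoQweweQS ⇒ oooweoQweweQS ⇒ oooweooweweQS ⇒ oooweooweweoS ⇒ oooweooweweoo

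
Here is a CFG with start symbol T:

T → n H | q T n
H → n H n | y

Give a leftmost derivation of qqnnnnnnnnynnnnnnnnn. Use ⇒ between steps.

T ⇒ qTn ⇒ qqTnn ⇒ qqnHnn ⇒ qqnnHnnn ⇒ qqnnnHnnnn ⇒ qqnnnnHnnnnn ⇒ qqnnnnnHnnnnnn ⇒ qqnnnnnnHnnnnnnn ⇒ qqnnnnnnnHnnnnnnnn ⇒ qqnnnnnnnnHnnnnnnnnn ⇒ qqnnnnnnnnynnnnnnnnn

T ⇒ qTn   [T → q T n]
qTn ⇒ qqTnn   [T → q T n]
qqTnn ⇒ qqnHnn   [T → n H]
qqnHnn ⇒ qqnnHnnn   [H → n H n]
qqnnHnnn ⇒ qqnnnHnnnn   [H → n H n]
qqnnnHnnnn ⇒ qqnnnnHnnnnn   [H → n H n]
qqnnnnHnnnnn ⇒ qqnnnnnHnnnnnn   [H → n H n]
qqnnnnnHnnnnnn ⇒ qqnnnnnnHnnnnnnn   [H → n H n]
qqnnnnnnHnnnnnnn ⇒ qqnnnnnnnHnnnnnnnn   [H → n H n]
qqnnnnnnnHnnnnnnnn ⇒ qqnnnnnnnnHnnnnnnnnn   [H → n H n]
qqnnnnnnnnHnnnnnnnnn ⇒ qqnnnnnnnnynnnnnnnnn   [H → y]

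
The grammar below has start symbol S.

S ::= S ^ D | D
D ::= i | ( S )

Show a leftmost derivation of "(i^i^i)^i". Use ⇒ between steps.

S ⇒ S^D ⇒ D^D ⇒ (S)^D ⇒ (S^D)^D ⇒ (S^D^D)^D ⇒ (D^D^D)^D ⇒ (i^D^D)^D ⇒ (i^i^D)^D ⇒ (i^i^i)^D ⇒ (i^i^i)^i

S ⇒ S^D   [S ::= S ^ D]
S^D ⇒ D^D   [S ::= D]
D^D ⇒ (S)^D   [D ::= ( S )]
(S)^D ⇒ (S^D)^D   [S ::= S ^ D]
(S^D)^D ⇒ (S^D^D)^D   [S ::= S ^ D]
(S^D^D)^D ⇒ (D^D^D)^D   [S ::= D]
(D^D^D)^D ⇒ (i^D^D)^D   [D ::= i]
(i^D^D)^D ⇒ (i^i^D)^D   [D ::= i]
(i^i^D)^D ⇒ (i^i^i)^D   [D ::= i]
(i^i^i)^D ⇒ (i^i^i)^i   [D ::= i]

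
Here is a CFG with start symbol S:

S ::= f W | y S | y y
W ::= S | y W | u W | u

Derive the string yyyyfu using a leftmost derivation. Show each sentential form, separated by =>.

S => yS   [S ::= y S]
yS => yyS   [S ::= y S]
yyS => yyyS   [S ::= y S]
yyyS => yyyyS   [S ::= y S]
yyyyS => yyyyfW   [S ::= f W]
yyyyfW => yyyyfu   [W ::= u]

S => yS => yyS => yyyS => yyyyS => yyyyfW => yyyyfu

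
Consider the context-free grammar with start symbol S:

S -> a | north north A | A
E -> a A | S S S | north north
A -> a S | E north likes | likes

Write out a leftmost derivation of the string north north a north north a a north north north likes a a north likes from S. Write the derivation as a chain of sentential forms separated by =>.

S => north north A => north north a S => north north a north north A => north north a north north a S => north north a north north a A => north north a north north a a S => north north a north north a a A => north north a north north a a E north likes => north north a north north a a S S S north likes => north north a north north a a A S S north likes => north north a north north a a E north likes S S north likes => north north a north north a a north north north likes S S north likes => north north a north north a a north north north likes a S north likes => north north a north north a a north north north likes a a north likes

S => north north A   [S -> north north A]
north north A => north north a S   [A -> a S]
north north a S => north north a north north A   [S -> north north A]
north north a north north A => north north a north north a S   [A -> a S]
north north a north north a S => north north a north north a A   [S -> A]
north north a north north a A => north north a north north a a S   [A -> a S]
north north a north north a a S => north north a north north a a A   [S -> A]
north north a north north a a A => north north a north north a a E north likes   [A -> E north likes]
north north a north north a a E north likes => north north a north north a a S S S north likes   [E -> S S S]
north north a north north a a S S S north likes => north north a north north a a A S S north likes   [S -> A]
north north a north north a a A S S north likes => north north a north north a a E north likes S S north likes   [A -> E north likes]
north north a north north a a E north likes S S north likes => north north a north north a a north north north likes S S north likes   [E -> north north]
north north a north north a a north north north likes S S north likes => north north a north north a a north north north likes a S north likes   [S -> a]
north north a north north a a north north north likes a S north likes => north north a north north a a north north north likes a a north likes   [S -> a]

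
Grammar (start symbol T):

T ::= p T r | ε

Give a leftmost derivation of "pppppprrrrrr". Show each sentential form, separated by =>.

T => pTr => ppTrr => pppTrrr => ppppTrrrr => pppppTrrrrr => ppppppTrrrrrr => pppppprrrrrr

T => pTr   [T ::= p T r]
pTr => ppTrr   [T ::= p T r]
ppTrr => pppTrrr   [T ::= p T r]
pppTrrr => ppppTrrrr   [T ::= p T r]
ppppTrrrr => pppppTrrrrr   [T ::= p T r]
pppppTrrrrr => ppppppTrrrrrr   [T ::= p T r]
ppppppTrrrrrr => pppppprrrrrr   [T ::= ε]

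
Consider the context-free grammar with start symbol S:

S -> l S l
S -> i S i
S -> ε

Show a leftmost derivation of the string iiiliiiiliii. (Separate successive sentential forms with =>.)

S => iSi => iiSii => iiiSiii => iiilSliii => iiiliSiliii => iiiliiSiiliii => iiiliiiiliii

S => iSi   [S -> i S i]
iSi => iiSii   [S -> i S i]
iiSii => iiiSiii   [S -> i S i]
iiiSiii => iiilSliii   [S -> l S l]
iiilSliii => iiiliSiliii   [S -> i S i]
iiiliSiliii => iiiliiSiiliii   [S -> i S i]
iiiliiSiiliii => iiiliiiiliii   [S -> ε]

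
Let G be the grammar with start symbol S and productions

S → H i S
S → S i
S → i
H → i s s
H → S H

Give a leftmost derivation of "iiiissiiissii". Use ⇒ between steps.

S ⇒ HiS ⇒ SHiS ⇒ HiSHiS ⇒ SHiSHiS ⇒ iHiSHiS ⇒ iSHiSHiS ⇒ iSiHiSHiS ⇒ iiiHiSHiS ⇒ iiiissiSHiS ⇒ iiiissiiHiS ⇒ iiiissiiissiS ⇒ iiiissiiissii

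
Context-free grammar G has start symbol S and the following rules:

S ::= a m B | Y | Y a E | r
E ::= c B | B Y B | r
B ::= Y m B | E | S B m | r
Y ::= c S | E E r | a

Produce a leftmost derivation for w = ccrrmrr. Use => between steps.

S => Y => cS => cY => cEEr => ccBEr => ccSBmEr => ccrBmEr => ccrrmEr => ccrrmrr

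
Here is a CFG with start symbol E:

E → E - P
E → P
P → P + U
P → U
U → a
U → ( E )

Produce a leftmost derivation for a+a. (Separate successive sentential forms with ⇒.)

E ⇒ P   [E → P]
P ⇒ P+U   [P → P + U]
P+U ⇒ U+U   [P → U]
U+U ⇒ a+U   [U → a]
a+U ⇒ a+a   [U → a]

E⇒P⇒P+U⇒U+U⇒a+U⇒a+a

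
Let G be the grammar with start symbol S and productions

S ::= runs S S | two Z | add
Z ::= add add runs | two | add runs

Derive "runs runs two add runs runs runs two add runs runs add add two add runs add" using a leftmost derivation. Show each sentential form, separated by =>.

S => runs S S => runs runs S S S => runs runs two Z S S => runs runs two add runs S S => runs runs two add runs runs S S S => runs runs two add runs runs runs S S S S => runs runs two add runs runs runs two Z S S S => runs runs two add runs runs runs two add runs S S S => runs runs two add runs runs runs two add runs runs S S S S => runs runs two add runs runs runs two add runs runs add S S S => runs runs two add runs runs runs two add runs runs add add S S => runs runs two add runs runs runs two add runs runs add add two Z S => runs runs two add runs runs runs two add runs runs add add two add runs S => runs runs two add runs runs runs two add runs runs add add two add runs add

S => runs S S   [S ::= runs S S]
runs S S => runs runs S S S   [S ::= runs S S]
runs runs S S S => runs runs two Z S S   [S ::= two Z]
runs runs two Z S S => runs runs two add runs S S   [Z ::= add runs]
runs runs two add runs S S => runs runs two add runs runs S S S   [S ::= runs S S]
runs runs two add runs runs S S S => runs runs two add runs runs runs S S S S   [S ::= runs S S]
runs runs two add runs runs runs S S S S => runs runs two add runs runs runs two Z S S S   [S ::= two Z]
runs runs two add runs runs runs two Z S S S => runs runs two add runs runs runs two add runs S S S   [Z ::= add runs]
runs runs two add runs runs runs two add runs S S S => runs runs two add runs runs runs two add runs runs S S S S   [S ::= runs S S]
runs runs two add runs runs runs two add runs runs S S S S => runs runs two add runs runs runs two add runs runs add S S S   [S ::= add]
runs runs two add runs runs runs two add runs runs add S S S => runs runs two add runs runs runs two add runs runs add add S S   [S ::= add]
runs runs two add runs runs runs two add runs runs add add S S => runs runs two add runs runs runs two add runs runs add add two Z S   [S ::= two Z]
runs runs two add runs runs runs two add runs runs add add two Z S => runs runs two add runs runs runs two add runs runs add add two add runs S   [Z ::= add runs]
runs runs two add runs runs runs two add runs runs add add two add runs S => runs runs two add runs runs runs two add runs runs add add two add runs add   [S ::= add]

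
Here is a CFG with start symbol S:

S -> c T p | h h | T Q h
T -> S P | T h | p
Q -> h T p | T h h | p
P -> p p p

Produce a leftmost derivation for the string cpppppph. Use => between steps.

S => TQh   [S -> T Q h]
TQh => SPQh   [T -> S P]
SPQh => cTpPQh   [S -> c T p]
cTpPQh => cppPQh   [T -> p]
cppPQh => cpppppQh   [P -> p p p]
cpppppQh => cpppppph   [Q -> p]

S=>TQh=>SPQh=>cTpPQh=>cppPQh=>cpppppQh=>cpppppph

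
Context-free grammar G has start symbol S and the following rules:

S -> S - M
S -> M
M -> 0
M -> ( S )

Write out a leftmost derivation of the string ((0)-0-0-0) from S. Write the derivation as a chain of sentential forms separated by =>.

S => M => (S) => (S-M) => (S-M-M) => (S-M-M-M) => (M-M-M-M) => ((S)-M-M-M) => ((M)-M-M-M) => ((0)-M-M-M) => ((0)-0-M-M) => ((0)-0-0-M) => ((0)-0-0-0)

S => M   [S -> M]
M => (S)   [M -> ( S )]
(S) => (S-M)   [S -> S - M]
(S-M) => (S-M-M)   [S -> S - M]
(S-M-M) => (S-M-M-M)   [S -> S - M]
(S-M-M-M) => (M-M-M-M)   [S -> M]
(M-M-M-M) => ((S)-M-M-M)   [M -> ( S )]
((S)-M-M-M) => ((M)-M-M-M)   [S -> M]
((M)-M-M-M) => ((0)-M-M-M)   [M -> 0]
((0)-M-M-M) => ((0)-0-M-M)   [M -> 0]
((0)-0-M-M) => ((0)-0-0-M)   [M -> 0]
((0)-0-0-M) => ((0)-0-0-0)   [M -> 0]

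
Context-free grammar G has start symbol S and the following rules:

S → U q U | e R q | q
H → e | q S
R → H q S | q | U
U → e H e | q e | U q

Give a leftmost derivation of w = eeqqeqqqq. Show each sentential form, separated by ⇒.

S ⇒ eRq   [S → e R q]
eRq ⇒ eUq   [R → U]
eUq ⇒ eUqq   [U → U q]
eUqq ⇒ eUqqq   [U → U q]
eUqqq ⇒ eUqqqq   [U → U q]
eUqqqq ⇒ eeHeqqqq   [U → e H e]
eeHeqqqq ⇒ eeqSeqqqq   [H → q S]
eeqSeqqqq ⇒ eeqqeqqqq   [S → q]

S ⇒ eRq ⇒ eUq ⇒ eUqq ⇒ eUqqq ⇒ eUqqqq ⇒ eeHeqqqq ⇒ eeqSeqqqq ⇒ eeqqeqqqq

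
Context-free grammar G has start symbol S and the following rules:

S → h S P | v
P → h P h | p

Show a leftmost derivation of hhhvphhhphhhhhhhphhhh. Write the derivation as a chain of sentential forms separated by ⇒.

S ⇒ hSP ⇒ hhSPP ⇒ hhhSPPP ⇒ hhhvPPP ⇒ hhhvpPP ⇒ hhhvphPhP ⇒ hhhvphhPhhP ⇒ hhhvphhhPhhhP ⇒ hhhvphhhphhhP ⇒ hhhvphhhphhhhPh ⇒ hhhvphhhphhhhhPhh ⇒ hhhvphhhphhhhhhPhhh ⇒ hhhvphhhphhhhhhhPhhhh ⇒ hhhvphhhphhhhhhhphhhh

S ⇒ hSP   [S → h S P]
hSP ⇒ hhSPP   [S → h S P]
hhSPP ⇒ hhhSPPP   [S → h S P]
hhhSPPP ⇒ hhhvPPP   [S → v]
hhhvPPP ⇒ hhhvpPP   [P → p]
hhhvpPP ⇒ hhhvphPhP   [P → h P h]
hhhvphPhP ⇒ hhhvphhPhhP   [P → h P h]
hhhvphhPhhP ⇒ hhhvphhhPhhhP   [P → h P h]
hhhvphhhPhhhP ⇒ hhhvphhhphhhP   [P → p]
hhhvphhhphhhP ⇒ hhhvphhhphhhhPh   [P → h P h]
hhhvphhhphhhhPh ⇒ hhhvphhhphhhhhPhh   [P → h P h]
hhhvphhhphhhhhPhh ⇒ hhhvphhhphhhhhhPhhh   [P → h P h]
hhhvphhhphhhhhhPhhh ⇒ hhhvphhhphhhhhhhPhhhh   [P → h P h]
hhhvphhhphhhhhhhPhhhh ⇒ hhhvphhhphhhhhhhphhhh   [P → p]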